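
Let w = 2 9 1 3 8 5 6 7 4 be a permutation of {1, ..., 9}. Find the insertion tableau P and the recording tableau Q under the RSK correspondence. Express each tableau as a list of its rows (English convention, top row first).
Insert each entry of the permutation into P by Schensted row insertion, recording in Q the position of each new cell.

Insert 2: appended to row 1. P = [[2]].
Insert 9: appended to row 1. P = [[2, 9]].
Insert 1: 1 bumps 2 from row 1; 2 starts row 2. P = [[1, 9], [2]].
Insert 3: 3 bumps 9 from row 1; 9 appends to row 2. P = [[1, 3], [2, 9]].
Insert 8: appended to row 1. P = [[1, 3, 8], [2, 9]].
Insert 5: 5 bumps 8 from row 1; 8 bumps 9 from row 2; 9 starts row 3. P = [[1, 3, 5], [2, 8], [9]].
Insert 6: appended to row 1. P = [[1, 3, 5, 6], [2, 8], [9]].
Insert 7: appended to row 1. P = [[1, 3, 5, 6, 7], [2, 8], [9]].
Insert 4: 4 bumps 5 from row 1; 5 bumps 8 from row 2; 8 bumps 9 from row 3; 9 starts row 4. P = [[1, 3, 4, 6, 7], [2, 5], [8], [9]].

So P = [[1, 3, 4, 6, 7], [2, 5], [8], [9]], Q = [[1, 2, 5, 7, 8], [3, 4], [6], [9]].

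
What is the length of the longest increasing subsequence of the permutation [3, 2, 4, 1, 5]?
3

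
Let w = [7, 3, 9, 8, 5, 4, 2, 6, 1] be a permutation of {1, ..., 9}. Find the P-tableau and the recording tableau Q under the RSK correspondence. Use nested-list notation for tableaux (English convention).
Insert each entry of the permutation into P by Schensted row insertion, recording in Q the position of each new cell.

Insert 7: appended to row 1. P = [[7]].
Insert 3: 3 bumps 7 from row 1; 7 starts row 2. P = [[3], [7]].
Insert 9: appended to row 1. P = [[3, 9], [7]].
Insert 8: 8 bumps 9 from row 1; 9 appends to row 2. P = [[3, 8], [7, 9]].
Insert 5: 5 bumps 8 from row 1; 8 bumps 9 from row 2; 9 starts row 3. P = [[3, 5], [7, 8], [9]].
Insert 4: 4 bumps 5 from row 1; 5 bumps 7 from row 2; 7 bumps 9 from row 3; 9 starts row 4. P = [[3, 4], [5, 8], [7], [9]].
Insert 2: 2 bumps 3 from row 1; 3 bumps 5 from row 2; 5 bumps 7 from row 3; 7 bumps 9 from row 4; 9 starts row 5. P = [[2, 4], [3, 8], [5], [7], [9]].
Insert 6: appended to row 1. P = [[2, 4, 6], [3, 8], [5], [7], [9]].
Insert 1: 1 bumps 2 from row 1; 2 bumps 3 from row 2; 3 bumps 5 from row 3; 5 bumps 7 from row 4; 7 bumps 9 from row 5; 9 starts row 6. P = [[1, 4, 6], [2, 8], [3], [5], [7], [9]].

So P = [[1, 4, 6], [2, 8], [3], [5], [7], [9]], Q = [[1, 3, 8], [2, 4], [5], [6], [7], [9]].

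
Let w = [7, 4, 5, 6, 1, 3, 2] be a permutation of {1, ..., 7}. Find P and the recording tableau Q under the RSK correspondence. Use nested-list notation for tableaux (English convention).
Insert each entry of the permutation into P by Schensted row insertion, recording in Q the position of each new cell.

After inserting 7: P = [[7]].
After inserting 4: P = [[4], [7]].
After inserting 5: P = [[4, 5], [7]].
After inserting 6: P = [[4, 5, 6], [7]].
After inserting 1: P = [[1, 5, 6], [4], [7]].
After inserting 3: P = [[1, 3, 6], [4, 5], [7]].
After inserting 2: P = [[1, 2, 6], [3, 5], [4], [7]].

So P = [[1, 2, 6], [3, 5], [4], [7]], Q = [[1, 3, 4], [2, 6], [5], [7]].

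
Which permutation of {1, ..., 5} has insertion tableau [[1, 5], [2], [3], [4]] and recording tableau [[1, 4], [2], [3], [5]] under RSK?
Reverse the RSK construction: for i from n down to 1, find the cell of Q containing i, remove the entry at that cell from P, and reverse-bump it up through P; the value ejected from row 1 is w(i).

Step i=5: Q has 5 at row 4, column 1; remove 4 from row 4 of P and reverse-bump: 4 enters row 3 and ejects 3; 3 enters row 2 and ejects 2; 2 enters row 1 and ejects 1. So w(5) = 1. P is now [[2, 5], [3], [4]].
Step i=4: Q has 4 at row 1, column 2; remove that cell from P, ejecting 5. So w(4) = 5. P is now [[2], [3], [4]].
Step i=3: Q has 3 at row 3, column 1; remove 4 from row 3 of P and reverse-bump: 4 enters row 2 and ejects 3; 3 enters row 1 and ejects 2. So w(3) = 2. P is now [[3], [4]].
Step i=2: Q has 2 at row 2, column 1; remove 4 from row 2 of P and reverse-bump: 4 enters row 1 and ejects 3. So w(2) = 3. P is now [[4]].
Step i=1: Q has 1 at row 1, column 1; remove that cell from P, ejecting 4. So w(1) = 4. P is now [].

So w = 4 3 2 5 1.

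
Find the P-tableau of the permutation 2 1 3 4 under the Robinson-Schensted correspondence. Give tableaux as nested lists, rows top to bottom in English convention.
Insert 2: appended to row 1. P = [[2]].
Insert 1: 1 bumps 2 from row 1; 2 starts row 2. P = [[1], [2]].
Insert 3: appended to row 1. P = [[1, 3], [2]].
Insert 4: appended to row 1. P = [[1, 3, 4], [2]].

So P = [[1, 3, 4], [2]].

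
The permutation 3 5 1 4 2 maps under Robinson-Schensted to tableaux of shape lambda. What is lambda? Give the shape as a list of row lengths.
Row-insert each entry into an empty tableau.

After inserting 3: P = [[3]].
After inserting 5: P = [[3, 5]].
After inserting 1: P = [[1, 5], [3]].
After inserting 4: P = [[1, 4], [3, 5]].
After inserting 2: P = [[1, 2], [3, 4], [5]].

The final insertion tableau P = [[1, 2], [3, 4], [5]] has shape [2, 2, 1].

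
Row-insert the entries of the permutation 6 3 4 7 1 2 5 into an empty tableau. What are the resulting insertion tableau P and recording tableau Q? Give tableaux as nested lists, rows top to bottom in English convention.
Insert each entry of the permutation into P by Schensted row insertion, recording in Q the position of each new cell.

Insert 6: appended to row 1. P = [[6]].
Insert 3: 3 bumps 6 from row 1; 6 starts row 2. P = [[3], [6]].
Insert 4: appended to row 1. P = [[3, 4], [6]].
Insert 7: appended to row 1. P = [[3, 4, 7], [6]].
Insert 1: 1 bumps 3 from row 1; 3 bumps 6 from row 2; 6 starts row 3. P = [[1, 4, 7], [3], [6]].
Insert 2: 2 bumps 4 from row 1; 4 appends to row 2. P = [[1, 2, 7], [3, 4], [6]].
Insert 5: 5 bumps 7 from row 1; 7 appends to row 2. P = [[1, 2, 5], [3, 4, 7], [6]].

So P = [[1, 2, 5], [3, 4, 7], [6]], Q = [[1, 3, 4], [2, 6, 7], [5]].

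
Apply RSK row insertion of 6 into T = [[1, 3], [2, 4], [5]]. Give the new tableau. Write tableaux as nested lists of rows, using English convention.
6 is larger than every entry of row 1, so it is appended to row 1. The new tableau is [[1, 3, 6], [2, 4], [5]].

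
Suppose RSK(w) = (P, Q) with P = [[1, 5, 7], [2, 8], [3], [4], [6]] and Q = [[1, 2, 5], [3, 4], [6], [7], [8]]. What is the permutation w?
Reverse the RSK construction: for i from n down to 1, find the cell of Q containing i, remove the entry at that cell from P, and reverse-bump it up through P; the value ejected from row 1 is w(i).

Step i=8: Q has 8 at row 5, column 1; remove 6 from row 5 of P and reverse-bump: 6 enters row 4 and ejects 4; 4 enters row 3 and ejects 3; 3 enters row 2 and ejects 2; 2 enters row 1 and ejects 1. So w(8) = 1. P is now [[2, 5, 7], [3, 8], [4], [6]].
Step i=7: Q has 7 at row 4, column 1; remove 6 from row 4 of P and reverse-bump: 6 enters row 3 and ejects 4; 4 enters row 2 and ejects 3; 3 enters row 1 and ejects 2. So w(7) = 2. P is now [[3, 5, 7], [4, 8], [6]].
Step i=6: Q has 6 at row 3, column 1; remove 6 from row 3 of P and reverse-bump: 6 enters row 2 and ejects 4; 4 enters row 1 and ejects 3. So w(6) = 3. P is now [[4, 5, 7], [6, 8]].
Step i=5: Q has 5 at row 1, column 3; remove that cell from P, ejecting 7. So w(5) = 7. P is now [[4, 5], [6, 8]].
Step i=4: Q has 4 at row 2, column 2; remove 8 from row 2 of P and reverse-bump: 8 enters row 1 and ejects 5. So w(4) = 5. P is now [[4, 8], [6]].
Step i=3: Q has 3 at row 2, column 1; remove 6 from row 2 of P and reverse-bump: 6 enters row 1 and ejects 4. So w(3) = 4. P is now [[6, 8]].
Step i=2: Q has 2 at row 1, column 2; remove that cell from P, ejecting 8. So w(2) = 8. P is now [[6]].
Step i=1: Q has 1 at row 1, column 1; remove that cell from P, ejecting 6. So w(1) = 6. P is now [].

So w = 6 8 4 5 7 3 2 1.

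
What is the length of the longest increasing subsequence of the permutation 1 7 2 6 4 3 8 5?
4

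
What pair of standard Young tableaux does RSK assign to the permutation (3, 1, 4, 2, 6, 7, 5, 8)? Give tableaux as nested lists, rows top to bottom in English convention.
P = [[1, 2, 5, 7, 8], [3, 4, 6]], Q = [[1, 3, 5, 6, 8], [2, 4, 7]]

Insert each entry of the permutation into P by Schensted row insertion, recording in Q the position of each new cell.

Insert 3: appended to row 1. P = [[3]], Q = [[1]].
Insert 1: 1 bumps 3 from row 1; 3 starts row 2. P = [[1], [3]], Q = [[1], [2]].
Insert 4: appended to row 1. P = [[1, 4], [3]], Q = [[1, 3], [2]].
Insert 2: 2 bumps 4 from row 1; 4 appends to row 2. P = [[1, 2], [3, 4]], Q = [[1, 3], [2, 4]].
Insert 6: appended to row 1. P = [[1, 2, 6], [3, 4]], Q = [[1, 3, 5], [2, 4]].
Insert 7: appended to row 1. P = [[1, 2, 6, 7], [3, 4]], Q = [[1, 3, 5, 6], [2, 4]].
Insert 5: 5 bumps 6 from row 1; 6 appends to row 2. P = [[1, 2, 5, 7], [3, 4, 6]], Q = [[1, 3, 5, 6], [2, 4, 7]].
Insert 8: appended to row 1. P = [[1, 2, 5, 7, 8], [3, 4, 6]], Q = [[1, 3, 5, 6, 8], [2, 4, 7]].

So P = [[1, 2, 5, 7, 8], [3, 4, 6]], Q = [[1, 3, 5, 6, 8], [2, 4, 7]].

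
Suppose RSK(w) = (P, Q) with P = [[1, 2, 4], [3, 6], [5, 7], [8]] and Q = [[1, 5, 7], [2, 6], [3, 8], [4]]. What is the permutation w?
Reverse the RSK construction: for i from n down to 1, find the cell of Q containing i, remove the entry at that cell from P, and reverse-bump it up through P; the value ejected from row 1 is w(i).

Step i=8: Q has 8 at row 3, column 2; remove 7 from row 3 of P and reverse-bump: 7 enters row 2 and ejects 6; 6 enters row 1 and ejects 4. So w(8) = 4. P is now [[1, 2, 6], [3, 7], [5], [8]].
Step i=7: Q has 7 at row 1, column 3; remove that cell from P, ejecting 6. So w(7) = 6. P is now [[1, 2], [3, 7], [5], [8]].
Step i=6: Q has 6 at row 2, column 2; remove 7 from row 2 of P and reverse-bump: 7 enters row 1 and ejects 2. So w(6) = 2. P is now [[1, 7], [3], [5], [8]].
Step i=5: Q has 5 at row 1, column 2; remove that cell from P, ejecting 7. So w(5) = 7. P is now [[1], [3], [5], [8]].
Step i=4: Q has 4 at row 4, column 1; remove 8 from row 4 of P and reverse-bump: 8 enters row 3 and ejects 5; 5 enters row 2 and ejects 3; 3 enters row 1 and ejects 1. So w(4) = 1. P is now [[3], [5], [8]].
Step i=3: Q has 3 at row 3, column 1; remove 8 from row 3 of P and reverse-bump: 8 enters row 2 and ejects 5; 5 enters row 1 and ejects 3. So w(3) = 3. P is now [[5], [8]].
Step i=2: Q has 2 at row 2, column 1; remove 8 from row 2 of P and reverse-bump: 8 enters row 1 and ejects 5. So w(2) = 5. P is now [[8]].
Step i=1: Q has 1 at row 1, column 1; remove that cell from P, ejecting 8. So w(1) = 8. P is now [].

So w = 8 5 3 1 7 2 6 4.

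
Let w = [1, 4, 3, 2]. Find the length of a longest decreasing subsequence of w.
3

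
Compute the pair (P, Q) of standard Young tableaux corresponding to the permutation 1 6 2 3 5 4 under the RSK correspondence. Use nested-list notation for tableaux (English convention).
Insert each entry of the permutation into P by Schensted row insertion, recording in Q the position of each new cell.

After inserting 1: P = [[1]].
After inserting 6: P = [[1, 6]].
After inserting 2: P = [[1, 2], [6]].
After inserting 3: P = [[1, 2, 3], [6]].
After inserting 5: P = [[1, 2, 3, 5], [6]].
After inserting 4: P = [[1, 2, 3, 4], [5], [6]].

So P = [[1, 2, 3, 4], [5], [6]], Q = [[1, 2, 4, 5], [3], [6]].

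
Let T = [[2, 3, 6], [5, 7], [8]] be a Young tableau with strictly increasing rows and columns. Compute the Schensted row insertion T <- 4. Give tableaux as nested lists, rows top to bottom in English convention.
[[2, 3, 4], [5, 6], [7], [8]]

In row 1, 4 replaces 6 (the leftmost entry greater than 4); 6 is bumped to row 2. In row 2, 6 replaces 7 (the leftmost entry greater than 6); 7 is bumped to row 3. In row 3, 7 replaces 8 (the leftmost entry greater than 7); 8 is bumped to row 4. 8 starts a new row 4. The new tableau is [[2, 3, 4], [5, 6], [7], [8]].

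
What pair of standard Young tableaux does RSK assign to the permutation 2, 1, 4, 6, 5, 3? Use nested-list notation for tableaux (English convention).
Insert each entry of the permutation into P by Schensted row insertion, recording in Q the position of each new cell.

Insert 2: appended to row 1. P = [[2]], Q = [[1]].
Insert 1: 1 bumps 2 from row 1; 2 starts row 2. P = [[1], [2]], Q = [[1], [2]].
Insert 4: appended to row 1. P = [[1, 4], [2]], Q = [[1, 3], [2]].
Insert 6: appended to row 1. P = [[1, 4, 6], [2]], Q = [[1, 3, 4], [2]].
Insert 5: 5 bumps 6 from row 1; 6 appends to row 2. P = [[1, 4, 5], [2, 6]], Q = [[1, 3, 4], [2, 5]].
Insert 3: 3 bumps 4 from row 1; 4 bumps 6 from row 2; 6 starts row 3. P = [[1, 3, 5], [2, 4], [6]], Q = [[1, 3, 4], [2, 5], [6]].

So P = [[1, 3, 5], [2, 4], [6]], Q = [[1, 3, 4], [2, 5], [6]].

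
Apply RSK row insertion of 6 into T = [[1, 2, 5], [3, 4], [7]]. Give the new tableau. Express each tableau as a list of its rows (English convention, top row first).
[[1, 2, 5, 6], [3, 4], [7]]

6 is larger than every entry of row 1, so it is appended to row 1. The new tableau is [[1, 2, 5, 6], [3, 4], [7]].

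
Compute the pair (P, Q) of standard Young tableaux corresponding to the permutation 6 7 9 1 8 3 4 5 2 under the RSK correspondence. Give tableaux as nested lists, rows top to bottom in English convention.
Insert each entry of the permutation into P by Schensted row insertion, recording in Q the position of each new cell.

Insert 6: appended to row 1. P = [[6]].
Insert 7: appended to row 1. P = [[6, 7]].
Insert 9: appended to row 1. P = [[6, 7, 9]].
Insert 1: 1 bumps 6 from row 1; 6 starts row 2. P = [[1, 7, 9], [6]].
Insert 8: 8 bumps 9 from row 1; 9 appends to row 2. P = [[1, 7, 8], [6, 9]].
Insert 3: 3 bumps 7 from row 1; 7 bumps 9 from row 2; 9 starts row 3. P = [[1, 3, 8], [6, 7], [9]].
Insert 4: 4 bumps 8 from row 1; 8 appends to row 2. P = [[1, 3, 4], [6, 7, 8], [9]].
Insert 5: appended to row 1. P = [[1, 3, 4, 5], [6, 7, 8], [9]].
Insert 2: 2 bumps 3 from row 1; 3 bumps 6 from row 2; 6 bumps 9 from row 3; 9 starts row 4. P = [[1, 2, 4, 5], [3, 7, 8], [6], [9]].

So P = [[1, 2, 4, 5], [3, 7, 8], [6], [9]], Q = [[1, 2, 3, 8], [4, 5, 7], [6], [9]].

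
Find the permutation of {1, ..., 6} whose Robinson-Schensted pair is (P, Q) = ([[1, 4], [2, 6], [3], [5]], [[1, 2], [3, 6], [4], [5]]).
Reverse RSK: for i = n, n-1, ..., 1, locate i in Q, remove the corresponding corner cell from P, and reverse-bump its entry up through P; the value ejected from row 1 is w(i).

So w = 5 6 3 2 1 4.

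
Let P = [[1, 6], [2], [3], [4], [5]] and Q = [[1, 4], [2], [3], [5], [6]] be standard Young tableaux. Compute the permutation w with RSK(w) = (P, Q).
Reverse RSK: for i = n, n-1, ..., 1, locate i in Q, remove the corresponding corner cell from P, and reverse-bump its entry up through P; the value ejected from row 1 is w(i).

So w = 5 4 3 6 2 1.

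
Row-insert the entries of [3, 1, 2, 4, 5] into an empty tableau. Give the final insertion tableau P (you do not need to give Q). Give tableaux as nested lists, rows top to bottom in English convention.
Insert 3: appended to row 1. P = [[3]].
Insert 1: 1 bumps 3 from row 1; 3 starts row 2. P = [[1], [3]].
Insert 2: appended to row 1. P = [[1, 2], [3]].
Insert 4: appended to row 1. P = [[1, 2, 4], [3]].
Insert 5: appended to row 1. P = [[1, 2, 4, 5], [3]].

So P = [[1, 2, 4, 5], [3]].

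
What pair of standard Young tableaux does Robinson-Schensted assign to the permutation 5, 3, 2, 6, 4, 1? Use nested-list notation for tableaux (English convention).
P = [[1, 4], [2, 6], [3], [5]], Q = [[1, 4], [2, 5], [3], [6]]

Insert each entry of the permutation into P by Schensted row insertion, recording in Q the position of each new cell.

Insert 5: appended to row 1. P = [[5]], Q = [[1]].
Insert 3: 3 bumps 5 from row 1; 5 starts row 2. P = [[3], [5]], Q = [[1], [2]].
Insert 2: 2 bumps 3 from row 1; 3 bumps 5 from row 2; 5 starts row 3. P = [[2], [3], [5]], Q = [[1], [2], [3]].
Insert 6: appended to row 1. P = [[2, 6], [3], [5]], Q = [[1, 4], [2], [3]].
Insert 4: 4 bumps 6 from row 1; 6 appends to row 2. P = [[2, 4], [3, 6], [5]], Q = [[1, 4], [2, 5], [3]].
Insert 1: 1 bumps 2 from row 1; 2 bumps 3 from row 2; 3 bumps 5 from row 3; 5 starts row 4. P = [[1, 4], [2, 6], [3], [5]], Q = [[1, 4], [2, 5], [3], [6]].

So P = [[1, 4], [2, 6], [3], [5]], Q = [[1, 4], [2, 5], [3], [6]].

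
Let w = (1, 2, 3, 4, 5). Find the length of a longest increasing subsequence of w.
5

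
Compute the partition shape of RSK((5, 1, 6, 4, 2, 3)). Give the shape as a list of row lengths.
Row-insert each entry into an empty tableau.

After inserting 5: P = [[5]].
After inserting 1: P = [[1], [5]].
After inserting 6: P = [[1, 6], [5]].
After inserting 4: P = [[1, 4], [5, 6]].
After inserting 2: P = [[1, 2], [4, 6], [5]].
After inserting 3: P = [[1, 2, 3], [4, 6], [5]].

The final insertion tableau P = [[1, 2, 3], [4, 6], [5]] has shape [3, 2, 1].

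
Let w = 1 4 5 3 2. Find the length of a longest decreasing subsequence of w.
3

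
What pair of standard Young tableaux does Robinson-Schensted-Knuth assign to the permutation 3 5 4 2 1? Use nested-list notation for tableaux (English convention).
Insert each entry of the permutation into P by Schensted row insertion, recording in Q the position of each new cell.

Insert 3: appended to row 1. P = [[3]].
Insert 5: appended to row 1. P = [[3, 5]].
Insert 4: 4 bumps 5 from row 1; 5 starts row 2. P = [[3, 4], [5]].
Insert 2: 2 bumps 3 from row 1; 3 bumps 5 from row 2; 5 starts row 3. P = [[2, 4], [3], [5]].
Insert 1: 1 bumps 2 from row 1; 2 bumps 3 from row 2; 3 bumps 5 from row 3; 5 starts row 4. P = [[1, 4], [2], [3], [5]].

So P = [[1, 4], [2], [3], [5]], Q = [[1, 2], [3], [4], [5]].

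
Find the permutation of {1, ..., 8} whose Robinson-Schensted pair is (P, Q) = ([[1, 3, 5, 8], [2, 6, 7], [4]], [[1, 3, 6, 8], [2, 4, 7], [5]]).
Reverse the RSK construction: for i from n down to 1, find the cell of Q containing i, remove the entry at that cell from P, and reverse-bump it up through P; the value ejected from row 1 is w(i).

Step i=8: Q has 8 at row 1, column 4; remove that cell from P, ejecting 8. So w(8) = 8. P is now [[1, 3, 5], [2, 6, 7], [4]].
Step i=7: Q has 7 at row 2, column 3; remove 7 from row 2 of P and reverse-bump: 7 enters row 1 and ejects 5. So w(7) = 5. P is now [[1, 3, 7], [2, 6], [4]].
Step i=6: Q has 6 at row 1, column 3; remove that cell from P, ejecting 7. So w(6) = 7. P is now [[1, 3], [2, 6], [4]].
Step i=5: Q has 5 at row 3, column 1; remove 4 from row 3 of P and reverse-bump: 4 enters row 2 and ejects 2; 2 enters row 1 and ejects 1. So w(5) = 1. P is now [[2, 3], [4, 6]].
Step i=4: Q has 4 at row 2, column 2; remove 6 from row 2 of P and reverse-bump: 6 enters row 1 and ejects 3. So w(4) = 3. P is now [[2, 6], [4]].
Step i=3: Q has 3 at row 1, column 2; remove that cell from P, ejecting 6. So w(3) = 6. P is now [[2], [4]].
Step i=2: Q has 2 at row 2, column 1; remove 4 from row 2 of P and reverse-bump: 4 enters row 1 and ejects 2. So w(2) = 2. P is now [[4]].
Step i=1: Q has 1 at row 1, column 1; remove that cell from P, ejecting 4. So w(1) = 4. P is now [].

So w = 4 2 6 3 1 7 5 8.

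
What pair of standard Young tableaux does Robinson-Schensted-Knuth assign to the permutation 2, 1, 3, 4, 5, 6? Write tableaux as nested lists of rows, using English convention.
Insert each entry of the permutation into P by Schensted row insertion, recording in Q the position of each new cell.

Insert 2: appended to row 1. P = [[2]], Q = [[1]].
Insert 1: 1 bumps 2 from row 1; 2 starts row 2. P = [[1], [2]], Q = [[1], [2]].
Insert 3: appended to row 1. P = [[1, 3], [2]], Q = [[1, 3], [2]].
Insert 4: appended to row 1. P = [[1, 3, 4], [2]], Q = [[1, 3, 4], [2]].
Insert 5: appended to row 1. P = [[1, 3, 4, 5], [2]], Q = [[1, 3, 4, 5], [2]].
Insert 6: appended to row 1. P = [[1, 3, 4, 5, 6], [2]], Q = [[1, 3, 4, 5, 6], [2]].

So P = [[1, 3, 4, 5, 6], [2]], Q = [[1, 3, 4, 5, 6], [2]].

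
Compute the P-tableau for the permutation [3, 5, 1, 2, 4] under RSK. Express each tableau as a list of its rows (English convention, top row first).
P = [[1, 2, 4], [3, 5]]

Insert 3: appended to row 1. P = [[3]].
Insert 5: appended to row 1. P = [[3, 5]].
Insert 1: 1 bumps 3 from row 1; 3 starts row 2. P = [[1, 5], [3]].
Insert 2: 2 bumps 5 from row 1; 5 appends to row 2. P = [[1, 2], [3, 5]].
Insert 4: appended to row 1. P = [[1, 2, 4], [3, 5]].

So P = [[1, 2, 4], [3, 5]].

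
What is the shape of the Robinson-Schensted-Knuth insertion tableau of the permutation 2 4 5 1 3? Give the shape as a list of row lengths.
Row-insert each entry into an empty tableau.

After inserting 2: P = [[2]].
After inserting 4: P = [[2, 4]].
After inserting 5: P = [[2, 4, 5]].
After inserting 1: P = [[1, 4, 5], [2]].
After inserting 3: P = [[1, 3, 5], [2, 4]].

The final insertion tableau P = [[1, 3, 5], [2, 4]] has shape [3, 2].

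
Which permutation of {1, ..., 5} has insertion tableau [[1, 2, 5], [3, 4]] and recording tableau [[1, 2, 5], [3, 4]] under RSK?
Reverse the RSK construction: for i from n down to 1, find the cell of Q containing i, remove the entry at that cell from P, and reverse-bump it up through P; the value ejected from row 1 is w(i).

Step i=5: Q has 5 at row 1, column 3; remove that cell from P, ejecting 5. So w(5) = 5. P is now [[1, 2], [3, 4]].
Step i=4: Q has 4 at row 2, column 2; remove 4 from row 2 of P and reverse-bump: 4 enters row 1 and ejects 2. So w(4) = 2. P is now [[1, 4], [3]].
Step i=3: Q has 3 at row 2, column 1; remove 3 from row 2 of P and reverse-bump: 3 enters row 1 and ejects 1. So w(3) = 1. P is now [[3, 4]].
Step i=2: Q has 2 at row 1, column 2; remove that cell from P, ejecting 4. So w(2) = 4. P is now [[3]].
Step i=1: Q has 1 at row 1, column 1; remove that cell from P, ejecting 3. So w(1) = 3. P is now [].

So w = 3 4 1 2 5.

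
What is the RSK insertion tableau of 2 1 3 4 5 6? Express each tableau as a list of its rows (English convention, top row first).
After inserting 2: P = [[2]].
After inserting 1: P = [[1], [2]].
After inserting 3: P = [[1, 3], [2]].
After inserting 4: P = [[1, 3, 4], [2]].
After inserting 5: P = [[1, 3, 4, 5], [2]].
After inserting 6: P = [[1, 3, 4, 5, 6], [2]].

So P = [[1, 3, 4, 5, 6], [2]].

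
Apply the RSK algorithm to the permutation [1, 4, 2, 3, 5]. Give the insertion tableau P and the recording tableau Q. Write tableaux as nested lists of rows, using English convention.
Insert each entry of the permutation into P by Schensted row insertion, recording in Q the position of each new cell.

Insert 1: appended to row 1. P = [[1]], Q = [[1]].
Insert 4: appended to row 1. P = [[1, 4]], Q = [[1, 2]].
Insert 2: 2 bumps 4 from row 1; 4 starts row 2. P = [[1, 2], [4]], Q = [[1, 2], [3]].
Insert 3: appended to row 1. P = [[1, 2, 3], [4]], Q = [[1, 2, 4], [3]].
Insert 5: appended to row 1. P = [[1, 2, 3, 5], [4]], Q = [[1, 2, 4, 5], [3]].

So P = [[1, 2, 3, 5], [4]], Q = [[1, 2, 4, 5], [3]].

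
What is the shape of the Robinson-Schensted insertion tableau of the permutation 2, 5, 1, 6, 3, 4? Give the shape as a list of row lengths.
Row-insert each entry into an empty tableau.

After inserting 2: P = [[2]].
After inserting 5: P = [[2, 5]].
After inserting 1: P = [[1, 5], [2]].
After inserting 6: P = [[1, 5, 6], [2]].
After inserting 3: P = [[1, 3, 6], [2, 5]].
After inserting 4: P = [[1, 3, 4], [2, 5, 6]].

The final insertion tableau P = [[1, 3, 4], [2, 5, 6]] has shape [3, 3].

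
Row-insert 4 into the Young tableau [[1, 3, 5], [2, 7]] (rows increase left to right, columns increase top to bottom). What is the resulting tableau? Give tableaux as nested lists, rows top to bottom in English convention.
[[1, 3, 4], [2, 5], [7]]

In row 1, 4 replaces 5 (the leftmost entry greater than 4); 5 is bumped to row 2. In row 2, 5 replaces 7 (the leftmost entry greater than 5); 7 is bumped to row 3. 7 starts a new row 3. The new tableau is [[1, 3, 4], [2, 5], [7]].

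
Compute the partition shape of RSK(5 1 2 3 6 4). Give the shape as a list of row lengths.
Row-insert each entry into an empty tableau.

After inserting 5: P = [[5]].
After inserting 1: P = [[1], [5]].
After inserting 2: P = [[1, 2], [5]].
After inserting 3: P = [[1, 2, 3], [5]].
After inserting 6: P = [[1, 2, 3, 6], [5]].
After inserting 4: P = [[1, 2, 3, 4], [5, 6]].

The final insertion tableau P = [[1, 2, 3, 4], [5, 6]] has shape [4, 2].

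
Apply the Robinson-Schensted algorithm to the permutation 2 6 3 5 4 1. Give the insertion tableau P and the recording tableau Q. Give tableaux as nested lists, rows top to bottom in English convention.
Insert each entry of the permutation into P by Schensted row insertion, recording in Q the position of each new cell.

After inserting 2: P = [[2]].
After inserting 6: P = [[2, 6]].
After inserting 3: P = [[2, 3], [6]].
After inserting 5: P = [[2, 3, 5], [6]].
After inserting 4: P = [[2, 3, 4], [5], [6]].
After inserting 1: P = [[1, 3, 4], [2], [5], [6]].

So P = [[1, 3, 4], [2], [5], [6]], Q = [[1, 2, 4], [3], [5], [6]].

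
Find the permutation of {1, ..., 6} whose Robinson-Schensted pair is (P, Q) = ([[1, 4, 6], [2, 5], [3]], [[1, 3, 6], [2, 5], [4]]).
3 2 5 1 4 6

Reverse the RSK construction: for i from n down to 1, find the cell of Q containing i, remove the entry at that cell from P, and reverse-bump it up through P; the value ejected from row 1 is w(i).

Step i=6: Q has 6 at row 1, column 3; remove that cell from P, ejecting 6. So w(6) = 6. P is now [[1, 4], [2, 5], [3]].
Step i=5: Q has 5 at row 2, column 2; remove 5 from row 2 of P and reverse-bump: 5 enters row 1 and ejects 4. So w(5) = 4. P is now [[1, 5], [2], [3]].
Step i=4: Q has 4 at row 3, column 1; remove 3 from row 3 of P and reverse-bump: 3 enters row 2 and ejects 2; 2 enters row 1 and ejects 1. So w(4) = 1. P is now [[2, 5], [3]].
Step i=3: Q has 3 at row 1, column 2; remove that cell from P, ejecting 5. So w(3) = 5. P is now [[2], [3]].
Step i=2: Q has 2 at row 2, column 1; remove 3 from row 2 of P and reverse-bump: 3 enters row 1 and ejects 2. So w(2) = 2. P is now [[3]].
Step i=1: Q has 1 at row 1, column 1; remove that cell from P, ejecting 3. So w(1) = 3. P is now [].

So w = 3 2 5 1 4 6.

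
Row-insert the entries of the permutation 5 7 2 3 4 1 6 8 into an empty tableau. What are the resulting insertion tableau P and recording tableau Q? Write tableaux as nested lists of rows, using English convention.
P = [[1, 3, 4, 6, 8], [2, 7], [5]], Q = [[1, 2, 5, 7, 8], [3, 4], [6]]

Insert each entry of the permutation into P by Schensted row insertion, recording in Q the position of each new cell.

Insert 5: appended to row 1. P = [[5]].
Insert 7: appended to row 1. P = [[5, 7]].
Insert 2: 2 bumps 5 from row 1; 5 starts row 2. P = [[2, 7], [5]].
Insert 3: 3 bumps 7 from row 1; 7 appends to row 2. P = [[2, 3], [5, 7]].
Insert 4: appended to row 1. P = [[2, 3, 4], [5, 7]].
Insert 1: 1 bumps 2 from row 1; 2 bumps 5 from row 2; 5 starts row 3. P = [[1, 3, 4], [2, 7], [5]].
Insert 6: appended to row 1. P = [[1, 3, 4, 6], [2, 7], [5]].
Insert 8: appended to row 1. P = [[1, 3, 4, 6, 8], [2, 7], [5]].

So P = [[1, 3, 4, 6, 8], [2, 7], [5]], Q = [[1, 2, 5, 7, 8], [3, 4], [6]].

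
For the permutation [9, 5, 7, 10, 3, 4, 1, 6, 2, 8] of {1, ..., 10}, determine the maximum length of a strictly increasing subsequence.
4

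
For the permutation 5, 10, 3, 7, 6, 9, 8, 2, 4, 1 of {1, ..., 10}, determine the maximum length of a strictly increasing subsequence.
3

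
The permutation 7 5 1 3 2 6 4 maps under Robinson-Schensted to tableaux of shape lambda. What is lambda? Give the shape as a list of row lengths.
Row-insert each entry into an empty tableau.

After inserting 7: P = [[7]].
After inserting 5: P = [[5], [7]].
After inserting 1: P = [[1], [5], [7]].
After inserting 3: P = [[1, 3], [5], [7]].
After inserting 2: P = [[1, 2], [3], [5], [7]].
After inserting 6: P = [[1, 2, 6], [3], [5], [7]].
After inserting 4: P = [[1, 2, 4], [3, 6], [5], [7]].

The final insertion tableau P = [[1, 2, 4], [3, 6], [5], [7]] has shape [3, 2, 1, 1].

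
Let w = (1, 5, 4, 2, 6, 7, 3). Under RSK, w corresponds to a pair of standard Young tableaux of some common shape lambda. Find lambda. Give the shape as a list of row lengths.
Row-insert each entry into an empty tableau.

After inserting 1: P = [[1]].
After inserting 5: P = [[1, 5]].
After inserting 4: P = [[1, 4], [5]].
After inserting 2: P = [[1, 2], [4], [5]].
After inserting 6: P = [[1, 2, 6], [4], [5]].
After inserting 7: P = [[1, 2, 6, 7], [4], [5]].
After inserting 3: P = [[1, 2, 3, 7], [4, 6], [5]].

The final insertion tableau P = [[1, 2, 3, 7], [4, 6], [5]] has shape [4, 2, 1].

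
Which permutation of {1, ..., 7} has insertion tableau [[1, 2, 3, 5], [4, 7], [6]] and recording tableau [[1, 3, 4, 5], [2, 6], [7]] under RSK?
Reverse the RSK construction: for i from n down to 1, find the cell of Q containing i, remove the entry at that cell from P, and reverse-bump it up through P; the value ejected from row 1 is w(i).

Step i=7: Q has 7 at row 3, column 1; remove 6 from row 3 of P and reverse-bump: 6 enters row 2 and ejects 4; 4 enters row 1 and ejects 3. So w(7) = 3. P is now [[1, 2, 4, 5], [6, 7]].
Step i=6: Q has 6 at row 2, column 2; remove 7 from row 2 of P and reverse-bump: 7 enters row 1 and ejects 5. So w(6) = 5. P is now [[1, 2, 4, 7], [6]].
Step i=5: Q has 5 at row 1, column 4; remove that cell from P, ejecting 7. So w(5) = 7. P is now [[1, 2, 4], [6]].
Step i=4: Q has 4 at row 1, column 3; remove that cell from P, ejecting 4. So w(4) = 4. P is now [[1, 2], [6]].
Step i=3: Q has 3 at row 1, column 2; remove that cell from P, ejecting 2. So w(3) = 2. P is now [[1], [6]].
Step i=2: Q has 2 at row 2, column 1; remove 6 from row 2 of P and reverse-bump: 6 enters row 1 and ejects 1. So w(2) = 1. P is now [[6]].
Step i=1: Q has 1 at row 1, column 1; remove that cell from P, ejecting 6. So w(1) = 6. P is now [].

So w = 6 1 2 4 7 5 3.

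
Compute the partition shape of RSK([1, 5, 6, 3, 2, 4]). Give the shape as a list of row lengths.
Row-insert each entry into an empty tableau.

After inserting 1: P = [[1]].
After inserting 5: P = [[1, 5]].
After inserting 6: P = [[1, 5, 6]].
After inserting 3: P = [[1, 3, 6], [5]].
After inserting 2: P = [[1, 2, 6], [3], [5]].
After inserting 4: P = [[1, 2, 4], [3, 6], [5]].

The final insertion tableau P = [[1, 2, 4], [3, 6], [5]] has shape [3, 2, 1].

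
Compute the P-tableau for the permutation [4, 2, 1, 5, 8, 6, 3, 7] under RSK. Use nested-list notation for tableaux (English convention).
Insert 4: appended to row 1. P = [[4]].
Insert 2: 2 bumps 4 from row 1; 4 starts row 2. P = [[2], [4]].
Insert 1: 1 bumps 2 from row 1; 2 bumps 4 from row 2; 4 starts row 3. P = [[1], [2], [4]].
Insert 5: appended to row 1. P = [[1, 5], [2], [4]].
Insert 8: appended to row 1. P = [[1, 5, 8], [2], [4]].
Insert 6: 6 bumps 8 from row 1; 8 appends to row 2. P = [[1, 5, 6], [2, 8], [4]].
Insert 3: 3 bumps 5 from row 1; 5 bumps 8 from row 2; 8 appends to row 3. P = [[1, 3, 6], [2, 5], [4, 8]].
Insert 7: appended to row 1. P = [[1, 3, 6, 7], [2, 5], [4, 8]].

So P = [[1, 3, 6, 7], [2, 5], [4, 8]].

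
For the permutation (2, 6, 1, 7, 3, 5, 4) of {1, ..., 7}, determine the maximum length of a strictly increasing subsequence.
3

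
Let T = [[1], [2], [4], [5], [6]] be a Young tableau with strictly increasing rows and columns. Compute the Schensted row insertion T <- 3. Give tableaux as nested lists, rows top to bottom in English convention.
3 is larger than every entry of row 1, so it is appended to row 1. The new tableau is [[1, 3], [2], [4], [5], [6]].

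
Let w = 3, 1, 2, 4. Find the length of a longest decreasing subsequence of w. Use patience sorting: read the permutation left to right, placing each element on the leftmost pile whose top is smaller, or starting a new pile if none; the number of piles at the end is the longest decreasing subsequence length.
2

3: new pile. tops = [3]
1: new pile. tops = [3, 1]
2: onto pile 2 (replacing 1). tops = [3, 2]
4: onto pile 1 (replacing 3). tops = [4, 2]

2 piles, so the longest decreasing subsequence has length 2.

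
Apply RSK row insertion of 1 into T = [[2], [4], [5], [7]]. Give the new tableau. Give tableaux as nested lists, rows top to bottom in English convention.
In row 1, 1 replaces 2 (the leftmost entry greater than 1); 2 is bumped to row 2. In row 2, 2 replaces 4 (the leftmost entry greater than 2); 4 is bumped to row 3. In row 3, 4 replaces 5 (the leftmost entry greater than 4); 5 is bumped to row 4. In row 4, 5 replaces 7 (the leftmost entry greater than 5); 7 is bumped to row 5. 7 starts a new row 5. The new tableau is [[1], [2], [4], [5], [7]].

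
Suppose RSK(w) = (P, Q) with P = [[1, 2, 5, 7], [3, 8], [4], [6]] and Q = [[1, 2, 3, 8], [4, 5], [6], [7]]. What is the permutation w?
Reverse the RSK construction: for i from n down to 1, find the cell of Q containing i, remove the entry at that cell from P, and reverse-bump it up through P; the value ejected from row 1 is w(i).

Step i=8: Q has 8 at row 1, column 4; remove that cell from P, ejecting 7. So w(8) = 7. P is now [[1, 2, 5], [3, 8], [4], [6]].
Step i=7: Q has 7 at row 4, column 1; remove 6 from row 4 of P and reverse-bump: 6 enters row 3 and ejects 4; 4 enters row 2 and ejects 3; 3 enters row 1 and ejects 2. So w(7) = 2. P is now [[1, 3, 5], [4, 8], [6]].
Step i=6: Q has 6 at row 3, column 1; remove 6 from row 3 of P and reverse-bump: 6 enters row 2 and ejects 4; 4 enters row 1 and ejects 3. So w(6) = 3. P is now [[1, 4, 5], [6, 8]].
Step i=5: Q has 5 at row 2, column 2; remove 8 from row 2 of P and reverse-bump: 8 enters row 1 and ejects 5. So w(5) = 5. P is now [[1, 4, 8], [6]].
Step i=4: Q has 4 at row 2, column 1; remove 6 from row 2 of P and reverse-bump: 6 enters row 1 and ejects 4. So w(4) = 4. P is now [[1, 6, 8]].
Step i=3: Q has 3 at row 1, column 3; remove that cell from P, ejecting 8. So w(3) = 8. P is now [[1, 6]].
Step i=2: Q has 2 at row 1, column 2; remove that cell from P, ejecting 6. So w(2) = 6. P is now [[1]].
Step i=1: Q has 1 at row 1, column 1; remove that cell from P, ejecting 1. So w(1) = 1. P is now [].

So w = 1 6 8 4 5 3 2 7.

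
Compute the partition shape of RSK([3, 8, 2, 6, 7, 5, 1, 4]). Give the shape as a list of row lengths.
RSK row insertion gives P = [[1, 4, 7], [2, 5], [3, 6], [8]], which has shape [3, 2, 2, 1].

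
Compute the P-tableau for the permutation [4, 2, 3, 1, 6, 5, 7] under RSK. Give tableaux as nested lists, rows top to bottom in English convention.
P = [[1, 3, 5, 7], [2, 6], [4]]

Insert 4: appended to row 1. P = [[4]].
Insert 2: 2 bumps 4 from row 1; 4 starts row 2. P = [[2], [4]].
Insert 3: appended to row 1. P = [[2, 3], [4]].
Insert 1: 1 bumps 2 from row 1; 2 bumps 4 from row 2; 4 starts row 3. P = [[1, 3], [2], [4]].
Insert 6: appended to row 1. P = [[1, 3, 6], [2], [4]].
Insert 5: 5 bumps 6 from row 1; 6 appends to row 2. P = [[1, 3, 5], [2, 6], [4]].
Insert 7: appended to row 1. P = [[1, 3, 5, 7], [2, 6], [4]].

So P = [[1, 3, 5, 7], [2, 6], [4]].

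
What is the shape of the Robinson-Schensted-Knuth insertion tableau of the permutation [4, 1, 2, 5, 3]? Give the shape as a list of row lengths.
Row-insert each entry into an empty tableau.

After inserting 4: P = [[4]].
After inserting 1: P = [[1], [4]].
After inserting 2: P = [[1, 2], [4]].
After inserting 5: P = [[1, 2, 5], [4]].
After inserting 3: P = [[1, 2, 3], [4, 5]].

The final insertion tableau P = [[1, 2, 3], [4, 5]] has shape [3, 2].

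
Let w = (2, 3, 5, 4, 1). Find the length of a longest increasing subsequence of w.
3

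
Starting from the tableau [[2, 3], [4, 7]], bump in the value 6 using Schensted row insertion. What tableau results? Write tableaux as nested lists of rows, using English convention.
[[2, 3, 6], [4, 7]]

6 is larger than every entry of row 1, so it is appended to row 1. The new tableau is [[2, 3, 6], [4, 7]].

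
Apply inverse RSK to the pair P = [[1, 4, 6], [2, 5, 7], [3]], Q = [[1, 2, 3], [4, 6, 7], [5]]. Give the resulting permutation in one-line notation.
3 5 7 2 1 4 6

Reverse the RSK construction: for i from n down to 1, find the cell of Q containing i, remove the entry at that cell from P, and reverse-bump it up through P; the value ejected from row 1 is w(i).

Step i=7: Q has 7 at row 2, column 3; remove 7 from row 2 of P and reverse-bump: 7 enters row 1 and ejects 6. So w(7) = 6. P is now [[1, 4, 7], [2, 5], [3]].
Step i=6: Q has 6 at row 2, column 2; remove 5 from row 2 of P and reverse-bump: 5 enters row 1 and ejects 4. So w(6) = 4. P is now [[1, 5, 7], [2], [3]].
Step i=5: Q has 5 at row 3, column 1; remove 3 from row 3 of P and reverse-bump: 3 enters row 2 and ejects 2; 2 enters row 1 and ejects 1. So w(5) = 1. P is now [[2, 5, 7], [3]].
Step i=4: Q has 4 at row 2, column 1; remove 3 from row 2 of P and reverse-bump: 3 enters row 1 and ejects 2. So w(4) = 2. P is now [[3, 5, 7]].
Step i=3: Q has 3 at row 1, column 3; remove that cell from P, ejecting 7. So w(3) = 7. P is now [[3, 5]].
Step i=2: Q has 2 at row 1, column 2; remove that cell from P, ejecting 5. So w(2) = 5. P is now [[3]].
Step i=1: Q has 1 at row 1, column 1; remove that cell from P, ejecting 3. So w(1) = 3. P is now [].

So w = 3 5 7 2 1 4 6.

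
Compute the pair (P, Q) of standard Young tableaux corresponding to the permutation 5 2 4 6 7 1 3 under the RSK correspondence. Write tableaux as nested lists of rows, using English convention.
P = [[1, 3, 6, 7], [2, 4], [5]], Q = [[1, 3, 4, 5], [2, 7], [6]]

Insert each entry of the permutation into P by Schensted row insertion, recording in Q the position of each new cell.

Insert 5: appended to row 1. P = [[5]].
Insert 2: 2 bumps 5 from row 1; 5 starts row 2. P = [[2], [5]].
Insert 4: appended to row 1. P = [[2, 4], [5]].
Insert 6: appended to row 1. P = [[2, 4, 6], [5]].
Insert 7: appended to row 1. P = [[2, 4, 6, 7], [5]].
Insert 1: 1 bumps 2 from row 1; 2 bumps 5 from row 2; 5 starts row 3. P = [[1, 4, 6, 7], [2], [5]].
Insert 3: 3 bumps 4 from row 1; 4 appends to row 2. P = [[1, 3, 6, 7], [2, 4], [5]].

So P = [[1, 3, 6, 7], [2, 4], [5]], Q = [[1, 3, 4, 5], [2, 7], [6]].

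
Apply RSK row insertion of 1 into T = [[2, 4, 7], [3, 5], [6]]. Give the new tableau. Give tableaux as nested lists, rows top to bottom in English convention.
In row 1, 1 replaces 2 (the leftmost entry greater than 1); 2 is bumped to row 2. In row 2, 2 replaces 3 (the leftmost entry greater than 2); 3 is bumped to row 3. In row 3, 3 replaces 6 (the leftmost entry greater than 3); 6 is bumped to row 4. 6 starts a new row 4. The new tableau is [[1, 4, 7], [2, 5], [3], [6]].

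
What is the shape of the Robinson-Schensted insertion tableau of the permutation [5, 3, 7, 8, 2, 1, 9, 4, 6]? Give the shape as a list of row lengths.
Row-insert each entry into an empty tableau.

After inserting 5: P = [[5]].
After inserting 3: P = [[3], [5]].
After inserting 7: P = [[3, 7], [5]].
After inserting 8: P = [[3, 7, 8], [5]].
After inserting 2: P = [[2, 7, 8], [3], [5]].
After inserting 1: P = [[1, 7, 8], [2], [3], [5]].
After inserting 9: P = [[1, 7, 8, 9], [2], [3], [5]].
After inserting 4: P = [[1, 4, 8, 9], [2, 7], [3], [5]].
After inserting 6: P = [[1, 4, 6, 9], [2, 7, 8], [3], [5]].

The final insertion tableau P = [[1, 4, 6, 9], [2, 7, 8], [3], [5]] has shape [4, 3, 1, 1].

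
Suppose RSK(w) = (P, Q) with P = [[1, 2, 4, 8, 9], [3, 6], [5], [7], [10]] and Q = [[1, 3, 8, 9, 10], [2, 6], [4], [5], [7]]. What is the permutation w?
10 5 7 6 1 3 2 4 8 9

Reverse the RSK construction: for i from n down to 1, find the cell of Q containing i, remove the entry at that cell from P, and reverse-bump it up through P; the value ejected from row 1 is w(i).

Step i=10: Q has 10 at row 1, column 5; remove that cell from P, ejecting 9. So w(10) = 9. P is now [[1, 2, 4, 8], [3, 6], [5], [7], [10]].
Step i=9: Q has 9 at row 1, column 4; remove that cell from P, ejecting 8. So w(9) = 8. P is now [[1, 2, 4], [3, 6], [5], [7], [10]].
Step i=8: Q has 8 at row 1, column 3; remove that cell from P, ejecting 4. So w(8) = 4. P is now [[1, 2], [3, 6], [5], [7], [10]].
Step i=7: Q has 7 at row 5, column 1; remove 10 from row 5 of P and reverse-bump: 10 enters row 4 and ejects 7; 7 enters row 3 and ejects 5; 5 enters row 2 and ejects 3; 3 enters row 1 and ejects 2. So w(7) = 2. P is now [[1, 3], [5, 6], [7], [10]].
Step i=6: Q has 6 at row 2, column 2; remove 6 from row 2 of P and reverse-bump: 6 enters row 1 and ejects 3. So w(6) = 3. P is now [[1, 6], [5], [7], [10]].
Step i=5: Q has 5 at row 4, column 1; remove 10 from row 4 of P and reverse-bump: 10 enters row 3 and ejects 7; 7 enters row 2 and ejects 5; 5 enters row 1 and ejects 1. So w(5) = 1. P is now [[5, 6], [7], [10]].
Step i=4: Q has 4 at row 3, column 1; remove 10 from row 3 of P and reverse-bump: 10 enters row 2 and ejects 7; 7 enters row 1 and ejects 6. So w(4) = 6. P is now [[5, 7], [10]].
Step i=3: Q has 3 at row 1, column 2; remove that cell from P, ejecting 7. So w(3) = 7. P is now [[5], [10]].
Step i=2: Q has 2 at row 2, column 1; remove 10 from row 2 of P and reverse-bump: 10 enters row 1 and ejects 5. So w(2) = 5. P is now [[10]].
Step i=1: Q has 1 at row 1, column 1; remove that cell from P, ejecting 10. So w(1) = 10. P is now [].

So w = 10 5 7 6 1 3 2 4 8 9.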